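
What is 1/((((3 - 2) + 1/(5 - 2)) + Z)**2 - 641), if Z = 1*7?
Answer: -9/5144 ≈ -0.0017496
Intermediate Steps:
Z = 7
1/((((3 - 2) + 1/(5 - 2)) + Z)**2 - 641) = 1/((((3 - 2) + 1/(5 - 2)) + 7)**2 - 641) = 1/(((1 + 1/3) + 7)**2 - 641) = 1/((4/3 + 7)**2 - 641) = 1/((25/3)**2 - 641) = 1/(625/9 - 641) = 1/(-5144/9) = -9/5144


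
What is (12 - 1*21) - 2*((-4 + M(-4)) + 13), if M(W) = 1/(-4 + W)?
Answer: -107/4 ≈ -26.750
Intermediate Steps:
(12 - 1*21) - 2*((-4 + M(-4)) + 13) = (12 - 1*21) - 2*((-4 + 1/(-4 - 4)) + 13) = (12 - 21) - 2*((-4 + 1/(-8)) + 13) = -9 - 2*((-4 - ⅛) + 13) = -9 - 2*(-33/8 + 13) = -9 - 2*71/8 = -9 - 71/4 = -107/4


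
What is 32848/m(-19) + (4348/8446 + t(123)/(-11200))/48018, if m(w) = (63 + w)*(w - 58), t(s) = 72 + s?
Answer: -532872862677137/54961494994560 ≈ -9.6954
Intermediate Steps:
m(w) = (-58 + w)*(63 + w) (m(w) = (63 + w)*(-58 + w) = (-58 + w)*(63 + w))
32848/m(-19) + (4348/8446 + t(123)/(-11200))/48018 = 32848/(-3654 + (-19)² + 5*(-19)) + (4348/8446 + (72 + 123)/(-11200))/48018 = 32848/(-3654 + 361 - 95) + (4348*(1/8446) + 195*(-1/11200))*(1/48018) = 32848/(-3388) + (2174/4223 - 39/2240)*(1/48018) = 32848*(-1/3388) + (4705063/9459520)*(1/48018) = -8212/847 + 4705063/454227231360 = -532872862677137/54961494994560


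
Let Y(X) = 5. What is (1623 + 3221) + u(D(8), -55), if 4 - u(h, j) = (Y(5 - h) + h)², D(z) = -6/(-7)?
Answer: 235871/49 ≈ 4813.7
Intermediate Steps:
D(z) = 6/7 (D(z) = -6*(-⅐) = 6/7)
u(h, j) = 4 - (5 + h)²
(1623 + 3221) + u(D(8), -55) = (1623 + 3221) + (4 - (5 + 6/7)²) = 4844 + (4 - (41/7)²) = 4844 + (4 - 1*1681/49) = 4844 + (4 - 1681/49) = 4844 - 1485/49 = 235871/49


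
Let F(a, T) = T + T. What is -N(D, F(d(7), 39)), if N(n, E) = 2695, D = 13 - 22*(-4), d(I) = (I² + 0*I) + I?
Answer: -2695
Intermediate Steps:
d(I) = I + I² (d(I) = (I² + 0) + I = I² + I = I + I²)
F(a, T) = 2*T
D = 101 (D = 13 + 88 = 101)
-N(D, F(d(7), 39)) = -1*2695 = -2695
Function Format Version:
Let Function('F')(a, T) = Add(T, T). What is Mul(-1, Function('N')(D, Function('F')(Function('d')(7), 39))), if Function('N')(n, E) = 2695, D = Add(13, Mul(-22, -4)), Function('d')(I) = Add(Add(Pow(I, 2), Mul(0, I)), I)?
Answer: -2695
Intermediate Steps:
Function('d')(I) = Add(I, Pow(I, 2)) (Function('d')(I) = Add(Add(Pow(I, 2), 0), I) = Add(Pow(I, 2), I) = Add(I, Pow(I, 2)))
Function('F')(a, T) = Mul(2, T)
D = 101 (D = Add(13, 88) = 101)
Mul(-1, Function('N')(D, Function('F')(Function('d')(7), 39))) = Mul(-1, 2695) = -2695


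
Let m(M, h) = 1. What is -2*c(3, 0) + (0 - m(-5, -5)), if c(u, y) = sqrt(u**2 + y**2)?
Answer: -7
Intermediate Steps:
-2*c(3, 0) + (0 - m(-5, -5)) = -2*sqrt(3**2 + 0**2) + (0 - 1*1) = -2*sqrt(9 + 0) + (0 - 1) = -2*sqrt(9) - 1 = -2*3 - 1 = -6 - 1 = -7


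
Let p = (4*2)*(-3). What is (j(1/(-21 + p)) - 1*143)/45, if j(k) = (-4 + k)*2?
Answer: -6797/2025 ≈ -3.3565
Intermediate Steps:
p = -24 (p = 8*(-3) = -24)
j(k) = -8 + 2*k
(j(1/(-21 + p)) - 1*143)/45 = ((-8 + 2/(-21 - 24)) - 1*143)/45 = ((-8 + 2/(-45)) - 143)*(1/45) = ((-8 + 2*(-1/45)) - 143)*(1/45) = ((-8 - 2/45) - 143)*(1/45) = (-362/45 - 143)*(1/45) = -6797/45*1/45 = -6797/2025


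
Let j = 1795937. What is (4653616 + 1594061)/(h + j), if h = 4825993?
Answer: 2082559/2207310 ≈ 0.94348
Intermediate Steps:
(4653616 + 1594061)/(h + j) = (4653616 + 1594061)/(4825993 + 1795937) = 6247677/6621930 = 6247677*(1/6621930) = 2082559/2207310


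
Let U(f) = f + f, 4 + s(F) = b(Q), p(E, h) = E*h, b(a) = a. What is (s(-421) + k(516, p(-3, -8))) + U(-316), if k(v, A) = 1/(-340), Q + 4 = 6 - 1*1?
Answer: -215901/340 ≈ -635.00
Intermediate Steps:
Q = 1 (Q = -4 + (6 - 1*1) = -4 + (6 - 1) = -4 + 5 = 1)
k(v, A) = -1/340
s(F) = -3 (s(F) = -4 + 1 = -3)
U(f) = 2*f
(s(-421) + k(516, p(-3, -8))) + U(-316) = (-3 - 1/340) + 2*(-316) = -1021/340 - 632 = -215901/340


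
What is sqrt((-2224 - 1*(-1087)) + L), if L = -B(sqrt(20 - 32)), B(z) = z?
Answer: sqrt(-1137 - 2*I*sqrt(3)) ≈ 0.0514 - 33.719*I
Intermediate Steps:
L = -2*I*sqrt(3) (L = -sqrt(20 - 32) = -sqrt(-12) = -2*I*sqrt(3) ≈ -3.4641*I)
sqrt((-2224 - 1*(-1087)) + L) = sqrt((-2224 - 1*(-1087)) - 2*I*sqrt(3)) = sqrt((-2224 + 1087) - 2*I*sqrt(3)) = sqrt(-1137 - 2*I*sqrt(3))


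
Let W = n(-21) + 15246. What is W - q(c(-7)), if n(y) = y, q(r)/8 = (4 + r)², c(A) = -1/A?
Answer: 739297/49 ≈ 15088.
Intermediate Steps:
q(r) = 8*(4 + r)²
W = 15225 (W = -21 + 15246 = 15225)
W - q(c(-7)) = 15225 - 8*(4 - 1/(-7))² = 15225 - 8*(4 - 1*(-⅐))² = 15225 - 8*(4 + ⅐)² = 15225 - 8*(29/7)² = 15225 - 8*841/49 = 15225 - 1*6728/49 = 15225 - 6728/49 = 739297/49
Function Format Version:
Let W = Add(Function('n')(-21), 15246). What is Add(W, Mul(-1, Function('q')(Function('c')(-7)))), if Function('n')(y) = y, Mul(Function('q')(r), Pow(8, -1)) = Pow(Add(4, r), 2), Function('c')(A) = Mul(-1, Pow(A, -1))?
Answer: Rational(739297, 49) ≈ 15088.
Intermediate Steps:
Function('q')(r) = Mul(8, Pow(Add(4, r), 2))
W = 15225 (W = Add(-21, 15246) = 15225)
Add(W, Mul(-1, Function('q')(Function('c')(-7)))) = Add(15225, Mul(-1, Mul(8, Pow(Add(4, Mul(-1, Pow(-7, -1))), 2)))) = Add(15225, Mul(-1, Mul(8, Pow(Add(4, Mul(-1, Rational(-1, 7))), 2)))) = Add(15225, Mul(-1, Mul(8, Pow(Add(4, Rational(1, 7)), 2)))) = Add(15225, Mul(-1, Mul(8, Pow(Rational(29, 7), 2)))) = Add(15225, Mul(-1, Mul(8, Rational(841, 49)))) = Add(15225, Mul(-1, Rational(6728, 49))) = Add(15225, Rational(-6728, 49)) = Rational(739297, 49)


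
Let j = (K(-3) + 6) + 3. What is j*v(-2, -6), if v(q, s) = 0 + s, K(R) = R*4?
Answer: 18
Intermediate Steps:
K(R) = 4*R
v(q, s) = s
j = -3 (j = (4*(-3) + 6) + 3 = (-12 + 6) + 3 = -6 + 3 = -3)
j*v(-2, -6) = -3*(-6) = 18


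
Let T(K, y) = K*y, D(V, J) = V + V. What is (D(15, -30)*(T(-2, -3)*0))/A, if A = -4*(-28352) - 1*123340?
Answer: 0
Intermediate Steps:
D(V, J) = 2*V
A = -9932 (A = 113408 - 123340 = -9932)
(D(15, -30)*(T(-2, -3)*0))/A = ((2*15)*(-2*(-3)*0))/(-9932) = (30*(6*0))*(-1/9932) = (30*0)*(-1/9932) = 0*(-1/9932) = 0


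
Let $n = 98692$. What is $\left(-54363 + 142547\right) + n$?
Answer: $186876$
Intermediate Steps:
$\left(-54363 + 142547\right) + n = \left(-54363 + 142547\right) + 98692 = 88184 + 98692 = 186876$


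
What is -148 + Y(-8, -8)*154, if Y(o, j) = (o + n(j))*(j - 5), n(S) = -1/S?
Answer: 62471/4 ≈ 15618.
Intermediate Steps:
Y(o, j) = (-5 + j)*(o - 1/j) (Y(o, j) = (o - 1/j)*(j - 5) = (o - 1/j)*(-5 + j) = (-5 + j)*(o - 1/j))
-148 + Y(-8, -8)*154 = -148 + (-1 - 5*(-8) + 5/(-8) - 8*(-8))*154 = -148 + (-1 + 40 + 5*(-1/8) + 64)*154 = -148 + (-1 + 40 - 5/8 + 64)*154 = -148 + (819/8)*154 = -148 + 63063/4 = 62471/4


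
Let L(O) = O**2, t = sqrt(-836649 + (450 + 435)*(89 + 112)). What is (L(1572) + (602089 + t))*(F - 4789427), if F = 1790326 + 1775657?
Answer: -3759977412212 - 7340664*I*sqrt(18299) ≈ -3.76e+12 - 9.93e+8*I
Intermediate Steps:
t = 6*I*sqrt(18299) (t = sqrt(-836649 + 885*201) = sqrt(-836649 + 177885) = sqrt(-658764) = 6*I*sqrt(18299) ≈ 811.64*I)
F = 3565983
(L(1572) + (602089 + t))*(F - 4789427) = (1572**2 + (602089 + 6*I*sqrt(18299)))*(3565983 - 4789427) = (2471184 + (602089 + 6*I*sqrt(18299)))*(-1223444) = (3073273 + 6*I*sqrt(18299))*(-1223444) = -3759977412212 - 7340664*I*sqrt(18299)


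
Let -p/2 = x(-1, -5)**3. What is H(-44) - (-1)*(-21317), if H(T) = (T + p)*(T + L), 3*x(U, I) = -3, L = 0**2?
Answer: -19469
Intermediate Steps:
L = 0
x(U, I) = -1 (x(U, I) = (1/3)*(-3) = -1)
p = 2 (p = -2*(-1)**3 = -2*(-1) = 2)
H(T) = T*(2 + T) (H(T) = (T + 2)*(T + 0) = (2 + T)*T = T*(2 + T))
H(-44) - (-1)*(-21317) = -44*(2 - 44) - (-1)*(-21317) = -44*(-42) - 1*21317 = 1848 - 21317 = -19469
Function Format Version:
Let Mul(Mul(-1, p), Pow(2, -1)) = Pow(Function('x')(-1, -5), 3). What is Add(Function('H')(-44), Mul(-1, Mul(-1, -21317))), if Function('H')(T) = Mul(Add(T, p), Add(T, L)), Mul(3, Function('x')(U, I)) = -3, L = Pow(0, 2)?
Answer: -19469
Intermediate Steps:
L = 0
Function('x')(U, I) = -1 (Function('x')(U, I) = Mul(Rational(1, 3), -3) = -1)
p = 2 (p = Mul(-2, Pow(-1, 3)) = Mul(-2, -1) = 2)
Function('H')(T) = Mul(T, Add(2, T)) (Function('H')(T) = Mul(Add(T, 2), Add(T, 0)) = Mul(Add(2, T), T) = Mul(T, Add(2, T)))
Add(Function('H')(-44), Mul(-1, Mul(-1, -21317))) = Add(Mul(-44, Add(2, -44)), Mul(-1, Mul(-1, -21317))) = Add(Mul(-44, -42), Mul(-1, 21317)) = Add(1848, -21317) = -19469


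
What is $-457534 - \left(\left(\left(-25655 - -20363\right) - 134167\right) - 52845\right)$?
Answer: $-265230$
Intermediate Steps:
$-457534 - \left(\left(\left(-25655 - -20363\right) - 134167\right) - 52845\right) = -457534 - \left(\left(\left(-25655 + 20363\right) - 134167\right) - 52845\right) = -457534 - \left(\left(-5292 - 134167\right) - 52845\right) = -457534 - \left(-139459 - 52845\right) = -457534 - -192304 = -457534 + 192304 = -265230$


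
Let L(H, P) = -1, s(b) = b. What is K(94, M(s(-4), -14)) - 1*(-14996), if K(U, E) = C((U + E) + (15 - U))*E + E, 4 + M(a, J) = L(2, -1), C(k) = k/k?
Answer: 14986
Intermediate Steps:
C(k) = 1
M(a, J) = -5 (M(a, J) = -4 - 1 = -5)
K(U, E) = 2*E (K(U, E) = 1*E + E = E + E = 2*E)
K(94, M(s(-4), -14)) - 1*(-14996) = 2*(-5) - 1*(-14996) = -10 + 14996 = 14986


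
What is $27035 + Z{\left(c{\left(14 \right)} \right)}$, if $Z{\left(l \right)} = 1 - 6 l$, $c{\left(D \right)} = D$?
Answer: $26952$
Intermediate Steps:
$27035 + Z{\left(c{\left(14 \right)} \right)} = 27035 + \left(1 - 84\right) = 27035 - 83 = 26952$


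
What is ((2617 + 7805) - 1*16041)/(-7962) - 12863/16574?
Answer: -773825/10996849 ≈ -0.070368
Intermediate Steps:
((2617 + 7805) - 1*16041)/(-7962) - 12863/16574 = (10422 - 16041)*(-1/7962) - 12863*1/16574 = -5619*(-1/7962) - 12863/16574 = 1873/2654 - 12863/16574 = -773825/10996849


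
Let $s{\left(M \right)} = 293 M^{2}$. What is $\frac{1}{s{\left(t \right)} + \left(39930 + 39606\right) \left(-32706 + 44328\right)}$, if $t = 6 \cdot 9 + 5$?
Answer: $\frac{1}{925387325} \approx 1.0806 \cdot 10^{-9}$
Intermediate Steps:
$t = 59$ ($t = 54 + 5 = 59$)
$\frac{1}{s{\left(t \right)} + \left(39930 + 39606\right) \left(-32706 + 44328\right)} = \frac{1}{293 \cdot 59^{2} + \left(39930 + 39606\right) \left(-32706 + 44328\right)} = \frac{1}{293 \cdot 3481 + 79536 \cdot 11622} = \frac{1}{1019933 + 924367392} = \frac{1}{925387325}$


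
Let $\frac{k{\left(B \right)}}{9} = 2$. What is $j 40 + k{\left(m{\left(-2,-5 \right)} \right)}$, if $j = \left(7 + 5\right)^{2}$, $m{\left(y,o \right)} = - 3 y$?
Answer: $5778$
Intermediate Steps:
$k{\left(B \right)} = 18$ ($k{\left(B \right)} = 9 \cdot 2 = 18$)
$j = 144$ ($j = 12^{2} = 144$)
$j 40 + k{\left(m{\left(-2,-5 \right)} \right)} = 144 \cdot 40 + 18 = 5760 + 18 = 5778$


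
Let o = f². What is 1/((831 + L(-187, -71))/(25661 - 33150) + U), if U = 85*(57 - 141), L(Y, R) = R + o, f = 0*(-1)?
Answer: -7489/53472220 ≈ -0.00014005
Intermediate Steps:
f = 0
o = 0 (o = 0² = 0)
L(Y, R) = R (L(Y, R) = R + 0 = R)
U = -7140 (U = 85*(-84) = -7140)
1/((831 + L(-187, -71))/(25661 - 33150) + U) = 1/((831 - 71)/(25661 - 33150) - 7140) = 1/(760/(-7489) - 7140) = 1/(760*(-1/7489) - 7140) = 1/(-760/7489 - 7140) = 1/(-53472220/7489) = -7489/53472220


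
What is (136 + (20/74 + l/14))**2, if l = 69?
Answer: 5349605881/268324 ≈ 19937.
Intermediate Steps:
(136 + (20/74 + l/14))**2 = (136 + (20/74 + 69/14))**2 = (136 + (20*(1/74) + 69*(1/14)))**2 = (136 + (10/37 + 69/14))**2 = (136 + 2693/518)**2 = (73141/518)**2 = 5349605881/268324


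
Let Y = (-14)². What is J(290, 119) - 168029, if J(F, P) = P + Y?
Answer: -167714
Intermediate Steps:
Y = 196
J(F, P) = 196 + P (J(F, P) = P + 196 = 196 + P)
J(290, 119) - 168029 = (196 + 119) - 168029 = 315 - 168029 = -167714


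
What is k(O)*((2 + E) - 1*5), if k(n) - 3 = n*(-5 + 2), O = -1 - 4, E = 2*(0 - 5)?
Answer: -234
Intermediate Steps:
E = -10 (E = 2*(-5) = -10)
O = -5
k(n) = 3 - 3*n (k(n) = 3 + n*(-5 + 2) = 3 + n*(-3) = 3 - 3*n)
k(O)*((2 + E) - 1*5) = (3 - 3*(-5))*((2 - 10) - 1*5) = (3 + 15)*(-8 - 5) = 18*(-13) = -234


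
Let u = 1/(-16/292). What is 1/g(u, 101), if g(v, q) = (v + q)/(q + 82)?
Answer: 732/331 ≈ 2.2115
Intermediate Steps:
u = -73/4 (u = 1/(-16*1/292) = 1/(-4/73) = -73/4 ≈ -18.250)
g(v, q) = (q + v)/(82 + q)
1/g(u, 101) = 1/((101 - 73/4)/(82 + 101)) = 1/((331/4)/183) = 1/((1/183)*(331/4)) = 1/(331/732) = 732/331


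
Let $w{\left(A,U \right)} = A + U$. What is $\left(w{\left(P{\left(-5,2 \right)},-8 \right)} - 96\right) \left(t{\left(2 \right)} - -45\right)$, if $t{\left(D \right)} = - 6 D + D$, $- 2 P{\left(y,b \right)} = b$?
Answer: $-3675$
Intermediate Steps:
$P{\left(y,b \right)} = - \frac{b}{2}$
$t{\left(D \right)} = - 5 D$
$\left(w{\left(P{\left(-5,2 \right)},-8 \right)} - 96\right) \left(t{\left(2 \right)} - -45\right) = \left(\left(\left(- \frac{1}{2}\right) 2 - 8\right) - 96\right) \left(\left(-5\right) 2 - -45\right) = \left(\left(-1 - 8\right) - 96\right) \left(-10 + 45\right) = \left(-9 - 96\right) 35 = \left(-105\right) 35 = -3675$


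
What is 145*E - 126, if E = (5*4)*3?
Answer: 8574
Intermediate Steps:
E = 60 (E = 20*3 = 60)
145*E - 126 = 145*60 - 126 = 8700 - 126 = 8574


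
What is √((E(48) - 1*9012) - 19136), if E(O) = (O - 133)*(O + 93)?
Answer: I*√40133 ≈ 200.33*I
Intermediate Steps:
E(O) = (-133 + O)*(93 + O)
√((E(48) - 1*9012) - 19136) = √(((-12369 + 48² - 40*48) - 1*9012) - 19136) = √(((-12369 + 2304 - 1920) - 9012) - 19136) = √((-11985 - 9012) - 19136) = √(-20997 - 19136) = √(-40133) = I*√40133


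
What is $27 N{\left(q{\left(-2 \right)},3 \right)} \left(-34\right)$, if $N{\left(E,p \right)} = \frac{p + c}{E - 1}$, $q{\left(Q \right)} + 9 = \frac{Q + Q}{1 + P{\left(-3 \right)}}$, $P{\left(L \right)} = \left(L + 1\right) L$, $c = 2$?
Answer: $\frac{16065}{37} \approx 434.19$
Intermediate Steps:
$P{\left(L \right)} = L \left(1 + L\right)$ ($P{\left(L \right)} = \left(1 + L\right) L = L \left(1 + L\right)$)
$q{\left(Q \right)} = -9 + \frac{2 Q}{7}$ ($q{\left(Q \right)} = -9 + \frac{Q + Q}{1 - 3 \left(1 - 3\right)} = -9 + \frac{2 Q}{1 - -6} = -9 + \frac{2 Q}{1 + 6} = -9 + \frac{2 Q}{7}$)
$N{\left(E,p \right)} = \frac{2 + p}{-1 + E}$ ($N{\left(E,p \right)} = \frac{p + 2}{E - 1} = \frac{2 + p}{-1 + E}$)
$27 N{\left(q{\left(-2 \right)},3 \right)} \left(-34\right) = 27 \frac{2 + 3}{-1 + \left(-9 + \frac{2}{7} \left(-2\right)\right)} \left(-34\right) = 27 \frac{1}{-1 - \frac{67}{7}} \cdot 5 \left(-34\right) = 27 \frac{1}{- \frac{74}{7}} \cdot 5 \left(-34\right) = 27 \left(\left(- \frac{7}{74}\right) 5\right) \left(-34\right) = 27 \left(- \frac{35}{74}\right) \left(-34\right) = \left(- \frac{945}{74}\right) \left(-34\right) = \frac{16065}{37}$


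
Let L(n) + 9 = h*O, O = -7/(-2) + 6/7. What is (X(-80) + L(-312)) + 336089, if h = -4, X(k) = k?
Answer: 2351878/7 ≈ 3.3598e+5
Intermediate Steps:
O = 61/14 (O = -7*(-½) + 6*(⅐) = 7/2 + 6/7 = 61/14 ≈ 4.3571)
L(n) = -185/7 (L(n) = -9 - 4*61/14 = -9 - 122/7 = -185/7)
(X(-80) + L(-312)) + 336089 = (-80 - 185/7) + 336089 = -745/7 + 336089 = 2351878/7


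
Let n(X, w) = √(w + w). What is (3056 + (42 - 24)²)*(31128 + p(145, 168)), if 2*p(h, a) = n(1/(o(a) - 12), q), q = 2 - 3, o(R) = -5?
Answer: 105212640 + 1690*I*√2 ≈ 1.0521e+8 + 2390.0*I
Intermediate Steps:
q = -1
n(X, w) = √2*√w (n(X, w) = √(2*w) = √2*√w)
p(h, a) = I*√2/2 (p(h, a) = (√2*√(-1))/2 = (√2*I)/2 = (I*√2)/2 = I*√2/2)
(3056 + (42 - 24)²)*(31128 + p(145, 168)) = (3056 + (42 - 24)²)*(31128 + I*√2/2) = (3056 + 18²)*(31128 + I*√2/2) = (3056 + 324)*(31128 + I*√2/2) = 3380*(31128 + I*√2/2) = 105212640 + 1690*I*√2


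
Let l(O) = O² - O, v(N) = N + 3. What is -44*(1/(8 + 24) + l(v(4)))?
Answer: -14795/8 ≈ -1849.4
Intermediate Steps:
v(N) = 3 + N
-44*(1/(8 + 24) + l(v(4))) = -44*(1/(8 + 24) + (3 + 4)*(-1 + (3 + 4))) = -44*(1/32 + 7*(-1 + 7)) = -44*(1/32 + 7*6) = -44*(1/32 + 42) = -44*1345/32 = -14795/8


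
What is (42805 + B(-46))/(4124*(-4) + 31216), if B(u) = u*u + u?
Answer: 8975/2944 ≈ 3.0486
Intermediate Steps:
B(u) = u + u**2 (B(u) = u**2 + u = u + u**2)
(42805 + B(-46))/(4124*(-4) + 31216) = (42805 - 46*(1 - 46))/(4124*(-4) + 31216) = (42805 - 46*(-45))/(-16496 + 31216) = (42805 + 2070)/14720 = 44875*(1/14720) = 8975/2944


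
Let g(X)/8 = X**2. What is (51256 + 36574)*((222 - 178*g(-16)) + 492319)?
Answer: 11241976510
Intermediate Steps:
g(X) = 8*X**2
(51256 + 36574)*((222 - 178*g(-16)) + 492319) = (51256 + 36574)*((222 - 1424*(-16)**2) + 492319) = 87830*((222 - 1424*256) + 492319) = 87830*((222 - 178*2048) + 492319) = 87830*((222 - 364544) + 492319) = 87830*(-364322 + 492319) = 87830*127997 = 11241976510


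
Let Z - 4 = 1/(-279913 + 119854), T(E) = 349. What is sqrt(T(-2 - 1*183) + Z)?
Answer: sqrt(9043465708734)/160059 ≈ 18.788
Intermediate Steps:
Z = 640235/160059 (Z = 4 + 1/(-279913 + 119854) = 4 + 1/(-160059) = 4 - 1/160059 = 640235/160059 ≈ 4.0000)
sqrt(T(-2 - 1*183) + Z) = sqrt(349 + 640235/160059) = sqrt(56500826/160059) = sqrt(9043465708734)/160059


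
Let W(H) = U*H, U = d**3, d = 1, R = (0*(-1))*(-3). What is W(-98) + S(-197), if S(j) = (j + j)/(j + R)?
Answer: -96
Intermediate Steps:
R = 0 (R = 0*(-3) = 0)
S(j) = 2 (S(j) = (j + j)/(j + 0) = (2*j)/j = 2)
U = 1 (U = 1**3 = 1)
W(H) = H (W(H) = 1*H = H)
W(-98) + S(-197) = -98 + 2 = -96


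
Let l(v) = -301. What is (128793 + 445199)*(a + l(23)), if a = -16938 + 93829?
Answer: 43962047280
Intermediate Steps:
a = 76891
(128793 + 445199)*(a + l(23)) = (128793 + 445199)*(76891 - 301) = 573992*76590 = 43962047280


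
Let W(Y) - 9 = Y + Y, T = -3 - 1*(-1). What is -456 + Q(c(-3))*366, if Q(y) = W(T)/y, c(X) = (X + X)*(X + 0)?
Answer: -1063/3 ≈ -354.33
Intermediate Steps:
T = -2 (T = -3 + 1 = -2)
c(X) = 2*X² (c(X) = (2*X)*X = 2*X²)
W(Y) = 9 + 2*Y (W(Y) = 9 + (Y + Y) = 9 + 2*Y)
Q(y) = 5/y (Q(y) = (9 + 2*(-2))/y = (9 - 4)/y = 5/y)
-456 + Q(c(-3))*366 = -456 + (5/((2*(-3)²)))*366 = -456 + (5/((2*9)))*366 = -456 + (5/18)*366 = -456 + 305/3 = -1063/3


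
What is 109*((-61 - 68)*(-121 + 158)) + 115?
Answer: -520142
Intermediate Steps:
109*((-61 - 68)*(-121 + 158)) + 115 = 109*(-129*37) + 115 = 109*(-4773) + 115 = -520257 + 115 = -520142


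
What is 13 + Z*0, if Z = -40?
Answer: 13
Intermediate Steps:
13 + Z*0 = 13 - 40*0 = 13 + 0 = 13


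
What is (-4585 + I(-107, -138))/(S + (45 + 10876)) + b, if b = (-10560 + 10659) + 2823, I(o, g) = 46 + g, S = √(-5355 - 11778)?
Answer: 348500785311/119285374 + 4677*I*√17133/119285374 ≈ 2921.6 + 0.0051321*I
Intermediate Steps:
S = I*√17133 (S = √(-17133) = I*√17133 ≈ 130.89*I)
b = 2922 (b = 99 + 2823 = 2922)
(-4585 + I(-107, -138))/(S + (45 + 10876)) + b = (-4585 + (46 - 138))/(I*√17133 + (45 + 10876)) + 2922 = (-4585 - 92)/(I*√17133 + 10921) + 2922 = -4677/(10921 + I*√17133) + 2922 = 2922 - 4677/(10921 + I*√17133)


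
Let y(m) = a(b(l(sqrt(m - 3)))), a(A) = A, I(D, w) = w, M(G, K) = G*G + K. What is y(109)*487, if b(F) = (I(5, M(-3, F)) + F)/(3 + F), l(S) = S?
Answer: 90095/97 + 1461*sqrt(106)/97 ≈ 1083.9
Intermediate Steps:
M(G, K) = K + G**2 (M(G, K) = G**2 + K = K + G**2)
b(F) = (9 + 2*F)/(3 + F) (b(F) = ((F + (-3)**2) + F)/(3 + F) = ((F + 9) + F)/(3 + F) = ((9 + F) + F)/(3 + F) = (9 + 2*F)/(3 + F))
y(m) = (9 + 2*sqrt(-3 + m))/(3 + sqrt(-3 + m)) (y(m) = (9 + 2*sqrt(m - 3))/(3 + sqrt(m - 3)) = (9 + 2*sqrt(-3 + m))/(3 + sqrt(-3 + m)))
y(109)*487 = ((9 + 2*sqrt(-3 + 109))/(3 + sqrt(-3 + 109)))*487 = ((9 + 2*sqrt(106))/(3 + sqrt(106)))*487 = 487*(9 + 2*sqrt(106))/(3 + sqrt(106))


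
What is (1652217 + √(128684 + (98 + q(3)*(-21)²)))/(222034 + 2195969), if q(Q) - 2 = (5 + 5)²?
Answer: 78677/115143 + 2*√43441/2418003 ≈ 0.68347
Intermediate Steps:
q(Q) = 102 (q(Q) = 2 + (5 + 5)² = 2 + 10² = 2 + 100 = 102)
(1652217 + √(128684 + (98 + q(3)*(-21)²)))/(222034 + 2195969) = (1652217 + √(128684 + (98 + 102*(-21)²)))/(222034 + 2195969) = (1652217 + √(128684 + (98 + 102*441)))/2418003 = (1652217 + √(128684 + (98 + 44982)))*(1/2418003) = (1652217 + √(128684 + 45080))*(1/2418003) = (1652217 + √173764)*(1/2418003) = (1652217 + 2*√43441)*(1/2418003) = 78677/115143 + 2*√43441/2418003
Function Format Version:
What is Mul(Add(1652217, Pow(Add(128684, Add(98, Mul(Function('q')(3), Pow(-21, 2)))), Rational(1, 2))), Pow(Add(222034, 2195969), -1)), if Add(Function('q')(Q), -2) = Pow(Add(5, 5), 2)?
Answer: Add(Rational(78677, 115143), Mul(Rational(2, 2418003), Pow(43441, Rational(1, 2)))) ≈ 0.68347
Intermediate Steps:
Function('q')(Q) = 102 (Function('q')(Q) = Add(2, Pow(Add(5, 5), 2)) = Add(2, Pow(10, 2)) = Add(2, 100) = 102)
Mul(Add(1652217, Pow(Add(128684, Add(98, Mul(Function('q')(3), Pow(-21, 2)))), Rational(1, 2))), Pow(Add(222034, 2195969), -1)) = Mul(Add(1652217, Pow(Add(128684, Add(98, Mul(102, Pow(-21, 2)))), Rational(1, 2))), Pow(Add(222034, 2195969), -1)) = Mul(Add(1652217, Pow(Add(128684, Add(98, Mul(102, 441))), Rational(1, 2))), Pow(2418003, -1)) = Mul(Add(1652217, Pow(Add(128684, Add(98, 44982)), Rational(1, 2))), Rational(1, 2418003)) = Mul(Add(1652217, Pow(Add(128684, 45080), Rational(1, 2))), Rational(1, 2418003)) = Mul(Add(1652217, Pow(173764, Rational(1, 2))), Rational(1, 2418003)) = Mul(Add(1652217, Mul(2, Pow(43441, Rational(1, 2)))), Rational(1, 2418003)) = Add(Rational(78677, 115143), Mul(Rational(2, 2418003), Pow(43441, Rational(1, 2))))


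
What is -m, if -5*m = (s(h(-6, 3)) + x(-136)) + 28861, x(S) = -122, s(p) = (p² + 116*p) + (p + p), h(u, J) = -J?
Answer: 28394/5 ≈ 5678.8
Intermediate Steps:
s(p) = p² + 118*p (s(p) = (p² + 116*p) + 2*p = p² + 118*p)
m = -28394/5 (m = -(((-1*3)*(118 - 1*3) - 122) + 28861)/5 = -((-3*(118 - 3) - 122) + 28861)/5 = -((-3*115 - 122) + 28861)/5 = -((-345 - 122) + 28861)/5 = -(-467 + 28861)/5 = -⅕*28394 = -28394/5 ≈ -5678.8)
-m = -1*(-28394/5) = 28394/5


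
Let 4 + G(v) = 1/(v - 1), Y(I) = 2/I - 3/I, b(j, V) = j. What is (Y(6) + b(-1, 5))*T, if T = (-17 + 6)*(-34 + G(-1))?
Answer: -5929/12 ≈ -494.08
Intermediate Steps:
Y(I) = -1/I
G(v) = -4 + 1/(-1 + v) (G(v) = -4 + 1/(v - 1) = -4 + 1/(-1 + v))
T = 847/2 (T = (-17 + 6)*(-34 + (5 - 4*(-1))/(-1 - 1)) = -11*(-34 + (5 + 4)/(-2)) = -11*(-34 - ½*9) = -11*(-34 - 9/2) = -11*(-77/2) = 847/2 ≈ 423.50)
(Y(6) + b(-1, 5))*T = (-1/6 - 1)*(847/2) = (-1*⅙ - 1)*(847/2) = (-⅙ - 1)*(847/2) = -7/6*847/2 = -5929/12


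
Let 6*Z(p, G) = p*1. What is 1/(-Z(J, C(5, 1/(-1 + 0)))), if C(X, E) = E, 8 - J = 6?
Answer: -3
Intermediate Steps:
J = 2 (J = 8 - 1*6 = 8 - 6 = 2)
Z(p, G) = p/6 (Z(p, G) = (p*1)/6 = p/6)
1/(-Z(J, C(5, 1/(-1 + 0)))) = 1/(-2/6) = 1/(-1*⅓) = 1/(-⅓) = -3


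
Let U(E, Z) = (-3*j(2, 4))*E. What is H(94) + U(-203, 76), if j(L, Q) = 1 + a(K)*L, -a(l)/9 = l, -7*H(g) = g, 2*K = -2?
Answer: 80903/7 ≈ 11558.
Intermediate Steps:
K = -1 (K = (½)*(-2) = -1)
H(g) = -g/7
a(l) = -9*l
j(L, Q) = 1 + 9*L (j(L, Q) = 1 + (-9*(-1))*L = 1 + 9*L)
U(E, Z) = -57*E (U(E, Z) = (-3*(1 + 9*2))*E = (-3*(1 + 18))*E = (-3*19)*E = -57*E)
H(94) + U(-203, 76) = -⅐*94 - 57*(-203) = -94/7 + 11571 = 80903/7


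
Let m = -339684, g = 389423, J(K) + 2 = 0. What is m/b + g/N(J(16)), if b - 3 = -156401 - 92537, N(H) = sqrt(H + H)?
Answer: 339684/248935 - 389423*I/2 ≈ 1.3645 - 1.9471e+5*I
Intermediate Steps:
J(K) = -2 (J(K) = -2 + 0 = -2)
N(H) = sqrt(2)*sqrt(H) (N(H) = sqrt(2*H) = sqrt(2)*sqrt(H))
b = -248935 (b = 3 + (-156401 - 92537) = 3 - 248938 = -248935)
m/b + g/N(J(16)) = -339684/(-248935) + 389423/((sqrt(2)*sqrt(-2))) = -339684*(-1/248935) + 389423/((sqrt(2)*(I*sqrt(2)))) = 339684/248935 + 389423/((2*I)) = 339684/248935 + 389423*(-I/2) = 339684/248935 - 389423*I/2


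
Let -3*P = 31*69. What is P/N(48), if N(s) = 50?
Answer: -713/50 ≈ -14.260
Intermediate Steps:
P = -713 (P = -31*69/3 = -1/3*2139 = -713)
P/N(48) = -713/50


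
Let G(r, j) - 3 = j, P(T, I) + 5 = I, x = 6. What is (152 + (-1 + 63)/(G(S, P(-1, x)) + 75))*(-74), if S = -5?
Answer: -893180/79 ≈ -11306.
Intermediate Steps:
P(T, I) = -5 + I
G(r, j) = 3 + j
(152 + (-1 + 63)/(G(S, P(-1, x)) + 75))*(-74) = (152 + (-1 + 63)/((3 + (-5 + 6)) + 75))*(-74) = (152 + 62/((3 + 1) + 75))*(-74) = (152 + 62/(4 + 75))*(-74) = (152 + 62/79)*(-74) = (12070/79)*(-74) = -893180/79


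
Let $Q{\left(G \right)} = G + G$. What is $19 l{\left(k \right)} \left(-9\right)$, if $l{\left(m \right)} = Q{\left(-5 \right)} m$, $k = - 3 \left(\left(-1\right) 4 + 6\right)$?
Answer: $-10260$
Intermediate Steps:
$Q{\left(G \right)} = 2 G$
$k = -6$ ($k = - 3 \left(-4 + 6\right) = \left(-3\right) 2 = -6$)
$l{\left(m \right)} = - 10 m$ ($l{\left(m \right)} = 2 \left(-5\right) m = - 10 m$)
$19 l{\left(k \right)} \left(-9\right) = 19 \left(\left(-10\right) \left(-6\right)\right) \left(-9\right) = 19 \cdot 60 \left(-9\right) = 1140 \left(-9\right) = -10260$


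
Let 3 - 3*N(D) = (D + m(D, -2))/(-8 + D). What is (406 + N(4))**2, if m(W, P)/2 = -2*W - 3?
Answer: 657721/4 ≈ 1.6443e+5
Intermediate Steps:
m(W, P) = -6 - 4*W (m(W, P) = 2*(-2*W - 3) = 2*(-3 - 2*W) = -6 - 4*W)
N(D) = 1 - (-6 - 3*D)/(3*(-8 + D)) (N(D) = 1 - (D + (-6 - 4*D))/(3*(-8 + D)) = 1 - (-6 - 3*D)/(3*(-8 + D)))
(406 + N(4))**2 = (406 + 2*(-3 + 4)/(-8 + 4))**2 = (406 + 2*1/(-4))**2 = (406 + 2*(-1/4)*1)**2 = (406 - 1/2)**2 = (811/2)**2 = 657721/4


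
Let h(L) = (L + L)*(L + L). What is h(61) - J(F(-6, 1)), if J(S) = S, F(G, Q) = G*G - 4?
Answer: 14852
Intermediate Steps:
h(L) = 4*L² (h(L) = (2*L)*(2*L) = 4*L²)
F(G, Q) = -4 + G² (F(G, Q) = G² - 4 = -4 + G²)
h(61) - J(F(-6, 1)) = 4*61² - (-4 + (-6)²) = 4*3721 - (-4 + 36) = 14884 - 1*32 = 14884 - 32 = 14852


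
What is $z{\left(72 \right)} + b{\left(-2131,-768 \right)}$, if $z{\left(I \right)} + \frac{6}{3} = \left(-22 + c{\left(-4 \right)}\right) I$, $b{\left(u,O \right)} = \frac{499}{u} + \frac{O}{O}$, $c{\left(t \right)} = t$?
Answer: $- \frac{3991862}{2131} \approx -1873.2$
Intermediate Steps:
$b{\left(u,O \right)} = 1 + \frac{499}{u}$ ($b{\left(u,O \right)} = \frac{499}{u} + 1 = 1 + \frac{499}{u}$)
$z{\left(I \right)} = -2 - 26 I$ ($z{\left(I \right)} = -2 + \left(-22 - 4\right) I = -2 - 26 I$)
$z{\left(72 \right)} + b{\left(-2131,-768 \right)} = \left(-2 - 1872\right) + \frac{499 - 2131}{-2131} = \left(-2 - 1872\right) - - \frac{1632}{2131} = -1874 + \frac{1632}{2131} = - \frac{3991862}{2131}$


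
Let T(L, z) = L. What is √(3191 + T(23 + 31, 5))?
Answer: √3245 ≈ 56.965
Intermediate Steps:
√(3191 + T(23 + 31, 5)) = √(3191 + (23 + 31)) = √(3191 + 54) = √3245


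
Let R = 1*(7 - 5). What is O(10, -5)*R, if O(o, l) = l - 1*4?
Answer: -18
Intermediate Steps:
O(o, l) = -4 + l (O(o, l) = l - 4 = -4 + l)
R = 2 (R = 1*2 = 2)
O(10, -5)*R = (-4 - 5)*2 = -9*2 = -18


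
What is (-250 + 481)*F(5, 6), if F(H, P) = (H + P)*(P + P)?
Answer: 30492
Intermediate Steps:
F(H, P) = 2*P*(H + P) (F(H, P) = (H + P)*(2*P) = 2*P*(H + P))
(-250 + 481)*F(5, 6) = (-250 + 481)*(2*6*(5 + 6)) = 231*(2*6*11) = 231*132 = 30492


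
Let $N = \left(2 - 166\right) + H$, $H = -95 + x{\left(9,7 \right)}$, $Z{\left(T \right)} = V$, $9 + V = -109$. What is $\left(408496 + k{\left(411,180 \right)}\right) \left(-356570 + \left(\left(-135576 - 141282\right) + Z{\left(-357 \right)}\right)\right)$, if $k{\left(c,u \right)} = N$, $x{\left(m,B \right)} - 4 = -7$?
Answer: $-258635017764$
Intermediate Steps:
$V = -118$ ($V = -9 - 109 = -118$)
$x{\left(m,B \right)} = -3$ ($x{\left(m,B \right)} = 4 - 7 = -3$)
$Z{\left(T \right)} = -118$
$H = -98$ ($H = -95 - 3 = -98$)
$N = -262$ ($N = \left(2 - 166\right) - 98 = -164 - 98 = -262$)
$k{\left(c,u \right)} = -262$
$\left(408496 + k{\left(411,180 \right)}\right) \left(-356570 + \left(\left(-135576 - 141282\right) + Z{\left(-357 \right)}\right)\right) = \left(408496 - 262\right) \left(-356570 - 276976\right) = 408234 \left(-356570 - 276976\right) = 408234 \left(-633546\right) = -258635017764$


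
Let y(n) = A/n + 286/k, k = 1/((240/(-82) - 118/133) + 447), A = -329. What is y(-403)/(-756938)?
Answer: -278544995831/1663415914342 ≈ -0.16745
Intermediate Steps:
k = 5453/2416693 (k = 1/((240*(-1/82) - 118*1/133) + 447) = 1/((-120/41 - 118/133) + 447) = 1/(-20798/5453 + 447) = 1/(2416693/5453) = 5453/2416693 ≈ 0.0022564)
y(n) = 691174198/5453 - 329/n (y(n) = -329/n + 286/(5453/2416693) = -329/n + 286*(2416693/5453) = -329/n + 691174198/5453 = 691174198/5453 - 329/n)
y(-403)/(-756938) = (691174198/5453 - 329/(-403))/(-756938) = (691174198/5453 - 329*(-1/403))*(-1/756938) = (691174198/5453 + 329/403)*(-1/756938) = (278544995831/2197559)*(-1/756938) = -278544995831/1663415914342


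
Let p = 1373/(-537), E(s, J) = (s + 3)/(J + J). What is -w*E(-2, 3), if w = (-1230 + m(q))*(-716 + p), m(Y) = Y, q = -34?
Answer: -243866680/1611 ≈ -1.5138e+5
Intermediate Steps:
E(s, J) = (3 + s)/(2*J) (E(s, J) = (3 + s)/((2*J)) = (3 + s)*(1/(2*J)) = (3 + s)/(2*J))
p = -1373/537 (p = 1373*(-1/537) = -1373/537 ≈ -2.5568)
w = 487733360/537 (w = (-1230 - 34)*(-716 - 1373/537) = -1264*(-385865/537) = 487733360/537 ≈ 9.0826e+5)
-w*E(-2, 3) = -487733360*(½)*(3 - 2)/3/537 = -487733360*(½)*(⅓)*1/537 = -487733360/(537*6) = -1*243866680/1611 = -243866680/1611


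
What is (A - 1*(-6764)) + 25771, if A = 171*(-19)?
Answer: 29286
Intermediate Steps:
A = -3249
(A - 1*(-6764)) + 25771 = (-3249 - 1*(-6764)) + 25771 = (-3249 + 6764) + 25771 = 3515 + 25771 = 29286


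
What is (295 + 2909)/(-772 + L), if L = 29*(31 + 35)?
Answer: 1602/571 ≈ 2.8056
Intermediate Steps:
L = 1914 (L = 29*66 = 1914)
(295 + 2909)/(-772 + L) = (295 + 2909)/(-772 + 1914) = 3204/1142 = 3204*(1/1142) = 1602/571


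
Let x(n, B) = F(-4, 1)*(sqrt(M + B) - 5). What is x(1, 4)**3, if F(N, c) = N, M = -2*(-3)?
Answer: 17600 - 5440*sqrt(10) ≈ 397.21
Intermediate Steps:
M = 6
x(n, B) = 20 - 4*sqrt(6 + B) (x(n, B) = -4*(sqrt(6 + B) - 5) = -4*(-5 + sqrt(6 + B)) = 20 - 4*sqrt(6 + B))
x(1, 4)**3 = (20 - 4*sqrt(6 + 4))**3 = (20 - 4*sqrt(10))**3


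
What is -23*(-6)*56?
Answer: 7728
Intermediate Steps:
-23*(-6)*56 = 138*56 = 7728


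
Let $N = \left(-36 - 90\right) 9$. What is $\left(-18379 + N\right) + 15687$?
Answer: $-3826$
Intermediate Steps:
$N = -1134$ ($N = \left(-126\right) 9 = -1134$)
$\left(-18379 + N\right) + 15687 = \left(-18379 - 1134\right) + 15687 = -19513 + 15687 = -3826$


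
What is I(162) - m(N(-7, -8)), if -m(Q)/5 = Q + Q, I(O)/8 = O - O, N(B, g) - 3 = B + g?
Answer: -120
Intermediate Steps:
N(B, g) = 3 + B + g (N(B, g) = 3 + (B + g) = 3 + B + g)
I(O) = 0 (I(O) = 8*(O - O) = 8*0 = 0)
m(Q) = -10*Q (m(Q) = -5*(Q + Q) = -10*Q)
I(162) - m(N(-7, -8)) = 0 - (-10)*(3 - 7 - 8) = 0 - (-10)*(-12) = 0 - 1*120 = 0 - 120 = -120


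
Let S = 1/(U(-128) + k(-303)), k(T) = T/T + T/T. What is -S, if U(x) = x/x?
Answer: -⅓ ≈ -0.33333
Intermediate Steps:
U(x) = 1
k(T) = 2 (k(T) = 1 + 1 = 2)
S = ⅓ (S = 1/(1 + 2) = 1/3 = ⅓ ≈ 0.33333)
-S = -1*⅓ = -⅓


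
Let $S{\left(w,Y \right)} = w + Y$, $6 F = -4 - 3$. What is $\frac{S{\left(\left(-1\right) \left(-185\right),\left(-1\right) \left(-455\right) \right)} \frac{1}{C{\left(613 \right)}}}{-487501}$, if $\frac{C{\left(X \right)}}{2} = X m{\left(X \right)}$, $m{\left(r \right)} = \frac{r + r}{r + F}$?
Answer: $- \frac{293680}{549563289807} \approx -5.3439 \cdot 10^{-7}$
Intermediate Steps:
$F = - \frac{7}{6}$ ($F = \frac{-4 - 3}{6} = \frac{1}{6} \left(-7\right) = - \frac{7}{6} \approx -1.1667$)
$m{\left(r \right)} = \frac{2 r}{- \frac{7}{6} + r}$ ($m{\left(r \right)} = \frac{r + r}{r - \frac{7}{6}} = \frac{2 r}{- \frac{7}{6} + r}$)
$C{\left(X \right)} = \frac{24 X^{2}}{-7 + 6 X}$ ($C{\left(X \right)} = 2 X \frac{12 X}{-7 + 6 X} = 2 \frac{12 X^{2}}{-7 + 6 X} = \frac{24 X^{2}}{-7 + 6 X}$)
$S{\left(w,Y \right)} = Y + w$
$\frac{S{\left(\left(-1\right) \left(-185\right),\left(-1\right) \left(-455\right) \right)} \frac{1}{C{\left(613 \right)}}}{-487501} = \frac{\left(\left(-1\right) \left(-455\right) - -185\right) \frac{1}{24 \cdot 613^{2} \frac{1}{-7 + 6 \cdot 613}}}{-487501} = \frac{455 + 185}{24 \cdot 375769 \frac{1}{-7 + 3678}} \left(- \frac{1}{487501}\right) = \frac{640}{24 \cdot 375769 \cdot \frac{1}{3671}} \left(- \frac{1}{487501}\right) = \frac{640}{\frac{9018456}{3671}} \left(- \frac{1}{487501}\right) = 640 \cdot \frac{3671}{9018456} \left(- \frac{1}{487501}\right) = \frac{293680}{1127307} \left(- \frac{1}{487501}\right) = - \frac{293680}{549563289807}$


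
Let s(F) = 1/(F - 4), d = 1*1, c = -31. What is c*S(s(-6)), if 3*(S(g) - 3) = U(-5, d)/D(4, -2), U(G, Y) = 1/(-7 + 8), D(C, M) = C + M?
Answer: -589/6 ≈ -98.167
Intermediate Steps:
d = 1
U(G, Y) = 1 (U(G, Y) = 1/1 = 1)
s(F) = 1/(-4 + F)
S(g) = 19/6 (S(g) = 3 + (1/(4 - 2))/3 = 3 + (1/2)/3 = 3 + (1*(½))/3 = 3 + (⅓)*(½) = 3 + ⅙ = 19/6)
c*S(s(-6)) = -31*19/6 = -589/6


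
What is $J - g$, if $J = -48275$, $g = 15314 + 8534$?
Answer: $-72123$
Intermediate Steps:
$g = 23848$
$J - g = -48275 - 23848 = -72123$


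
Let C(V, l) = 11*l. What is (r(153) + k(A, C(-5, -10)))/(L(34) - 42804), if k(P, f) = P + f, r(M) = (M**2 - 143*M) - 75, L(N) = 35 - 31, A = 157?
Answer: -751/21400 ≈ -0.035093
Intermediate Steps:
L(N) = 4
r(M) = -75 + M**2 - 143*M
(r(153) + k(A, C(-5, -10)))/(L(34) - 42804) = ((-75 + 153**2 - 143*153) + (157 + 11*(-10)))/(4 - 42804) = ((-75 + 23409 - 21879) + (157 - 110))/(-42800) = (1455 + 47)*(-1/42800) = 1502*(-1/42800) = -751/21400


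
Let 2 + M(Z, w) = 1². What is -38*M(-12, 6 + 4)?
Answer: 38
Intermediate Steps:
M(Z, w) = -1 (M(Z, w) = -2 + 1² = -2 + 1 = -1)
-38*M(-12, 6 + 4) = -38*(-1) = 38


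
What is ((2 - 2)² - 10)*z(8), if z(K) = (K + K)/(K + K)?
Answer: -10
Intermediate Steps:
z(K) = 1 (z(K) = (2*K)/((2*K)) = (2*K)*(1/(2*K)) = 1)
((2 - 2)² - 10)*z(8) = ((2 - 2)² - 10)*1 = (0² - 10)*1 = (0 - 10)*1 = -10*1 = -10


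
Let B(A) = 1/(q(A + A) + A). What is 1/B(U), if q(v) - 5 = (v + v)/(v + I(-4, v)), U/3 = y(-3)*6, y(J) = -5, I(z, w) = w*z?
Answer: -257/3 ≈ -85.667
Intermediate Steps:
U = -90 (U = 3*(-5*6) = 3*(-30) = -90)
q(v) = 13/3 (q(v) = 5 + (v + v)/(v + v*(-4)) = 5 + (2*v)/(v - 4*v) = 5 + (2*v)/((-3*v)) = 5 + (2*v)*(-1/(3*v)) = 5 - ⅔ = 13/3)
B(A) = 1/(13/3 + A)
1/B(U) = 1/(3/(13 + 3*(-90))) = 1/(3/(13 - 270)) = 1/(3/(-257)) = 1/(3*(-1/257)) = 1/(-3/257) = -257/3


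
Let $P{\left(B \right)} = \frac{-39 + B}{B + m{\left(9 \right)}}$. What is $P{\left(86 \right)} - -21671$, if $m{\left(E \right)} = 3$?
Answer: $\frac{1928766}{89} \approx 21672.0$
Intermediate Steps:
$P{\left(B \right)} = \frac{-39 + B}{3 + B}$ ($P{\left(B \right)} = \frac{-39 + B}{B + 3} = \frac{-39 + B}{3 + B}$)
$P{\left(86 \right)} - -21671 = \frac{-39 + 86}{3 + 86} - -21671 = \frac{1}{89} \cdot 47 + 21671 = \frac{47}{89} + 21671 = \frac{1928766}{89}$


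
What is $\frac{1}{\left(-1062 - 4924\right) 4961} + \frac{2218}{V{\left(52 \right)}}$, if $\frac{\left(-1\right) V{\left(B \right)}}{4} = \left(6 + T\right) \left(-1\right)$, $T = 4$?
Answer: $\frac{16466734747}{296965460} \approx 55.45$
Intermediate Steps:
$V{\left(B \right)} = 40$ ($V{\left(B \right)} = - 4 \left(6 + 4\right) \left(-1\right) = - 4 \cdot 10 \left(-1\right) = \left(-4\right) \left(-10\right) = 40$)
$\frac{1}{\left(-1062 - 4924\right) 4961} + \frac{2218}{V{\left(52 \right)}} = \frac{1}{\left(-1062 - 4924\right) 4961} + \frac{2218}{40} = \frac{1}{-5986} \cdot \frac{1}{4961} + 2218 \cdot \frac{1}{40} = \left(- \frac{1}{5986}\right) \frac{1}{4961} + \frac{1109}{20} = - \frac{1}{29696546} + \frac{1109}{20} = \frac{16466734747}{296965460}$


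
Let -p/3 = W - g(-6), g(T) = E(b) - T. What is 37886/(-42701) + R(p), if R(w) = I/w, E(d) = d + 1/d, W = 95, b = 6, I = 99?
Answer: -27284140/21222397 ≈ -1.2856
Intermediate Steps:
g(T) = 37/6 - T (g(T) = (6 + 1/6) - T = (6 + ⅙) - T = 37/6 - T)
p = -497/2 (p = -3*(95 - (37/6 - 1*(-6))) = -3*(95 - (37/6 + 6)) = -3*(95 - 1*73/6) = -3*(95 - 73/6) = -3*497/6 = -497/2 ≈ -248.50)
R(w) = 99/w
37886/(-42701) + R(p) = 37886/(-42701) + 99/(-497/2) = 37886*(-1/42701) + 99*(-2/497) = -37886/42701 - 198/497 = -27284140/21222397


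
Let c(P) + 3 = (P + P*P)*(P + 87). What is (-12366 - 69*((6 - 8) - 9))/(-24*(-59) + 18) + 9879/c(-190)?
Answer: -4771706713/589331458 ≈ -8.0968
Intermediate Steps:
c(P) = -3 + (87 + P)*(P + P²) (c(P) = -3 + (P + P*P)*(P + 87) = -3 + (P + P²)*(87 + P) = -3 + (87 + P)*(P + P²))
(-12366 - 69*((6 - 8) - 9))/(-24*(-59) + 18) + 9879/c(-190) = (-12366 - 69*((6 - 8) - 9))/(-24*(-59) + 18) + 9879/(-3 + (-190)³ + 87*(-190) + 88*(-190)²) = (-12366 - 69*(-2 - 9))/(1416 + 18) + 9879/(-3 - 6859000 - 16530 + 88*36100) = (-12366 - 69*(-11))/1434 + 9879/(-3 - 6859000 - 16530 + 3176800) = (-12366 - 1*(-759))*(1/1434) + 9879/(-3698733) = (-12366 + 759)*(1/1434) + 9879*(-1/3698733) = -11607*1/1434 - 3293/1232911 = -3869/478 - 3293/1232911 = -4771706713/589331458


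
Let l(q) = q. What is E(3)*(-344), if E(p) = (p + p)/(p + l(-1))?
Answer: -1032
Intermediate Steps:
E(p) = 2*p/(-1 + p) (E(p) = (p + p)/(p - 1) = (2*p)/(-1 + p) = 2*p/(-1 + p))
E(3)*(-344) = (2*3/(-1 + 3))*(-344) = (2*3/2)*(-344) = (2*3*(½))*(-344) = 3*(-344) = -1032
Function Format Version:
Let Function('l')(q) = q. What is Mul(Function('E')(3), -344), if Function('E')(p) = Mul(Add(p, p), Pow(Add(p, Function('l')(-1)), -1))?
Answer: -1032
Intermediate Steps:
Function('E')(p) = Mul(2, p, Pow(Add(-1, p), -1)) (Function('E')(p) = Mul(Add(p, p), Pow(Add(p, -1), -1)) = Mul(Mul(2, p), Pow(Add(-1, p), -1)) = Mul(2, p, Pow(Add(-1, p), -1)))
Mul(Function('E')(3), -344) = Mul(Mul(2, 3, Pow(Add(-1, 3), -1)), -344) = Mul(Mul(2, 3, Pow(2, -1)), -344) = Mul(Mul(2, 3, Rational(1, 2)), -344) = Mul(3, -344) = -1032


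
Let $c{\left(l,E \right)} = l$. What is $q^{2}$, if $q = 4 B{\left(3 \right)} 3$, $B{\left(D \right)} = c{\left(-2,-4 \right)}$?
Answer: $576$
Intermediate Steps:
$B{\left(D \right)} = -2$
$q = -24$ ($q = 4 \left(-2\right) 3 = \left(-8\right) 3 = -24$)
$q^{2} = \left(-24\right)^{2} = 576$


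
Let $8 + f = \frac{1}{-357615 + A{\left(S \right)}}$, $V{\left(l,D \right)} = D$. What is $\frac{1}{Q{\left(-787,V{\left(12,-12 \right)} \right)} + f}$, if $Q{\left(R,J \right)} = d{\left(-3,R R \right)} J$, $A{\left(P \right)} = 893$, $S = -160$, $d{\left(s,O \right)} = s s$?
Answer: $- \frac{356722}{41379753} \approx -0.0086207$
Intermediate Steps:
$d{\left(s,O \right)} = s^{2}$
$Q{\left(R,J \right)} = 9 J$ ($Q{\left(R,J \right)} = \left(-3\right)^{2} J = 9 J$)
$f = - \frac{2853777}{356722}$ ($f = -8 + \frac{1}{-357615 + 893} = -8 + \frac{1}{-356722} = -8 - \frac{1}{356722} = - \frac{2853777}{356722} \approx -8.0$)
$\frac{1}{Q{\left(-787,V{\left(12,-12 \right)} \right)} + f} = \frac{1}{9 \left(-12\right) - \frac{2853777}{356722}} = \frac{1}{-108 - \frac{2853777}{356722}} = \frac{1}{- \frac{41379753}{356722}} = - \frac{356722}{41379753}$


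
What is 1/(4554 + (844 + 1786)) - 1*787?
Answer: -5653807/7184 ≈ -787.00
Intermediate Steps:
1/(4554 + (844 + 1786)) - 1*787 = 1/(4554 + 2630) - 787 = 1/7184 - 787 = -5653807/7184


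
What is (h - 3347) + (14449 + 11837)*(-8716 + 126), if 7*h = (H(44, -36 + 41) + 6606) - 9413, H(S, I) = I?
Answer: -1580603411/7 ≈ -2.2580e+8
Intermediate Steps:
h = -2802/7 (h = (((-36 + 41) + 6606) - 9413)/7 = ((5 + 6606) - 9413)/7 = (6611 - 9413)/7 = (⅐)*(-2802) = -2802/7 ≈ -400.29)
(h - 3347) + (14449 + 11837)*(-8716 + 126) = (-2802/7 - 3347) + (14449 + 11837)*(-8716 + 126) = -26231/7 + 26286*(-8590) = -26231/7 - 225796740 = -1580603411/7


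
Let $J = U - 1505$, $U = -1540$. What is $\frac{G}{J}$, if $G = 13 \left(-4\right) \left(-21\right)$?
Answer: $- \frac{52}{145} \approx -0.35862$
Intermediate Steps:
$G = 1092$ ($G = \left(-52\right) \left(-21\right) = 1092$)
$J = -3045$ ($J = -1540 - 1505 = -3045$)
$\frac{G}{J} = \frac{1092}{-3045} = 1092 \left(- \frac{1}{3045}\right) = - \frac{52}{145}$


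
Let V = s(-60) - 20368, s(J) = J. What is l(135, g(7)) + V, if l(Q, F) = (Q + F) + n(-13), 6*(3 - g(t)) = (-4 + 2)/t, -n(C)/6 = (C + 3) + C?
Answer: -423191/21 ≈ -20152.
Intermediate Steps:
n(C) = -18 - 12*C (n(C) = -6*((C + 3) + C) = -6*((3 + C) + C) = -6*(3 + 2*C) = -18 - 12*C)
g(t) = 3 + 1/(3*t) (g(t) = 3 - (-4 + 2)/(6*t) = 3 - (-1)/(3*t) = 3 + 1/(3*t))
l(Q, F) = 138 + F + Q (l(Q, F) = (Q + F) + (-18 - 12*(-13)) = (F + Q) + (-18 + 156) = (F + Q) + 138 = 138 + F + Q)
V = -20428 (V = -60 - 20368 = -20428)
l(135, g(7)) + V = (138 + (3 + (⅓)/7) + 135) - 20428 = (138 + (3 + (⅓)*(⅐)) + 135) - 20428 = (138 + (3 + 1/21) + 135) - 20428 = (138 + 64/21 + 135) - 20428 = 5797/21 - 20428 = -423191/21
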